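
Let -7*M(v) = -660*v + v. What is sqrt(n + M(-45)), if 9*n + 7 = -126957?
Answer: I*sqrt(8089501)/21 ≈ 135.44*I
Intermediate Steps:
M(v) = 659*v/7 (M(v) = -(-660*v + v)/7 = -(-659)*v/7 = 659*v/7)
n = -126964/9 (n = -7/9 + (1/9)*(-126957) = -7/9 - 42319/3 = -126964/9 ≈ -14107.)
sqrt(n + M(-45)) = sqrt(-126964/9 + (659/7)*(-45)) = sqrt(-126964/9 - 29655/7) = sqrt(-1155643/63) = I*sqrt(8089501)/21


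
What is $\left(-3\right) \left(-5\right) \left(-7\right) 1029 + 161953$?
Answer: $53908$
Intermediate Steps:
$\left(-3\right) \left(-5\right) \left(-7\right) 1029 + 161953 = 15 \left(-7\right) 1029 + 161953 = \left(-105\right) 1029 + 161953 = -108045 + 161953 = 53908$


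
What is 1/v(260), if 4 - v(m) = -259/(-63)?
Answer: -9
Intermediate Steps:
v(m) = -⅑ (v(m) = 4 - (-259)/(-63) = 4 - (-259)*(-1)/63 = 4 - 1*37/9 = 4 - 37/9 = -⅑)
1/v(260) = 1/(-⅑) = -9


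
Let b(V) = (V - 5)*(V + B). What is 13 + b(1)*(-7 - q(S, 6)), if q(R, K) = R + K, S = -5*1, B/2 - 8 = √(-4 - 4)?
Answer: 557 + 128*I*√2 ≈ 557.0 + 181.02*I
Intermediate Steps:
B = 16 + 4*I*√2 (B = 16 + 2*√(-4 - 4) = 16 + 2*√(-8) = 16 + 2*(2*I*√2) = 16 + 4*I*√2 ≈ 16.0 + 5.6569*I)
S = -5
q(R, K) = K + R
b(V) = (-5 + V)*(16 + V + 4*I*√2) (b(V) = (V - 5)*(V + (16 + 4*I*√2)) = (-5 + V)*(16 + V + 4*I*√2))
13 + b(1)*(-7 - q(S, 6)) = 13 + (-80 + 1² + 11*1 - 20*I*√2 + 4*I*1*√2)*(-7 - (6 - 5)) = 13 + (-80 + 1 + 11 - 20*I*√2 + 4*I*√2)*(-7 - 1*1) = 13 + (-68 - 16*I*√2)*(-7 - 1) = 13 + (-68 - 16*I*√2)*(-8) = 13 + (544 + 128*I*√2) = 557 + 128*I*√2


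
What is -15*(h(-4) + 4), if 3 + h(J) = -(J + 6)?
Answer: 15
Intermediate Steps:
h(J) = -9 - J (h(J) = -3 - (J + 6) = -3 - (6 + J) = -3 + (-6 - J) = -9 - J)
-15*(h(-4) + 4) = -15*((-9 - 1*(-4)) + 4) = -15*((-9 + 4) + 4) = -15*(-5 + 4) = -15*(-1) = 15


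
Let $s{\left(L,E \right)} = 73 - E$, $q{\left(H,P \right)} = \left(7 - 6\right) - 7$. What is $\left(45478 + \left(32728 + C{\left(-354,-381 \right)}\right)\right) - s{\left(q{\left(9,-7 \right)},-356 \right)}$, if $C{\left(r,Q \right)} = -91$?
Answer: $77686$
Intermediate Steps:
$q{\left(H,P \right)} = -6$ ($q{\left(H,P \right)} = 1 - 7 = -6$)
$\left(45478 + \left(32728 + C{\left(-354,-381 \right)}\right)\right) - s{\left(q{\left(9,-7 \right)},-356 \right)} = \left(45478 + \left(32728 - 91\right)\right) - \left(73 - -356\right) = \left(45478 + 32637\right) - \left(73 + 356\right) = 78115 - 429 = 77686$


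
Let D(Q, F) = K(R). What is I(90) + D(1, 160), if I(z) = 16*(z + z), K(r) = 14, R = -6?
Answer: 2894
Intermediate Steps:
D(Q, F) = 14
I(z) = 32*z (I(z) = 16*(2*z) = 32*z)
I(90) + D(1, 160) = 32*90 + 14 = 2880 + 14 = 2894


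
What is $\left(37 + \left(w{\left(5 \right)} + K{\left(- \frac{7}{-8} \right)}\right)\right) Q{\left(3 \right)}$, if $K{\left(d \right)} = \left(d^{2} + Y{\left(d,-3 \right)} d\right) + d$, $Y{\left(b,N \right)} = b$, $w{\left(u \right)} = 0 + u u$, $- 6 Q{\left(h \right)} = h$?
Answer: $- \frac{2061}{64} \approx -32.203$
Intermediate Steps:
$Q{\left(h \right)} = - \frac{h}{6}$
$w{\left(u \right)} = u^{2}$ ($w{\left(u \right)} = 0 + u^{2} = u^{2}$)
$K{\left(d \right)} = d + 2 d^{2}$ ($K{\left(d \right)} = \left(d^{2} + d d\right) + d = \left(d^{2} + d^{2}\right) + d = 2 d^{2} + d = d + 2 d^{2}$)
$\left(37 + \left(w{\left(5 \right)} + K{\left(- \frac{7}{-8} \right)}\right)\right) Q{\left(3 \right)} = \left(37 + \left(5^{2} + - \frac{7}{-8} \left(1 + 2 \left(- \frac{7}{-8}\right)\right)\right)\right) \left(\left(- \frac{1}{6}\right) 3\right) = \left(37 + \left(25 + \left(-7\right) \left(- \frac{1}{8}\right) \left(1 + 2 \left(\left(-7\right) \left(- \frac{1}{8}\right)\right)\right)\right)\right) \left(- \frac{1}{2}\right) = \left(37 + \left(25 + \frac{7 \left(1 + 2 \cdot \frac{7}{8}\right)}{8}\right)\right) \left(- \frac{1}{2}\right) = \left(37 + \left(25 + \frac{7 \left(1 + \frac{7}{4}\right)}{8}\right)\right) \left(- \frac{1}{2}\right) = \left(37 + \left(25 + \frac{7}{8} \cdot \frac{11}{4}\right)\right) \left(- \frac{1}{2}\right) = \left(37 + \left(25 + \frac{77}{32}\right)\right) \left(- \frac{1}{2}\right) = \left(37 + \frac{877}{32}\right) \left(- \frac{1}{2}\right) = \frac{2061}{32} \left(- \frac{1}{2}\right) = - \frac{2061}{64}$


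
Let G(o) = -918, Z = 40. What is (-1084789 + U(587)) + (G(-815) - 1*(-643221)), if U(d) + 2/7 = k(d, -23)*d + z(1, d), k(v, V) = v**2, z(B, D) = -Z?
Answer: 1412736337/7 ≈ 2.0182e+8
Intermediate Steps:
z(B, D) = -40 (z(B, D) = -1*40 = -40)
U(d) = -282/7 + d**3 (U(d) = -2/7 + (d**2*d - 40) = -2/7 + (d**3 - 40) = -2/7 + (-40 + d**3) = -282/7 + d**3)
(-1084789 + U(587)) + (G(-815) - 1*(-643221)) = (-1084789 + (-282/7 + 587**3)) + (-918 - 1*(-643221)) = (-1084789 + (-282/7 + 202262003)) + (-918 + 643221) = (-1084789 + 1415833739/7) + 642303 = 1408240216/7 + 642303 = 1412736337/7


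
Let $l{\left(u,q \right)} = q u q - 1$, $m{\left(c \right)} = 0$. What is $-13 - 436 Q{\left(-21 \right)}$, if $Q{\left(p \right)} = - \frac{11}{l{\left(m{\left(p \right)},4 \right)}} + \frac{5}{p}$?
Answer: $- \frac{98809}{21} \approx -4705.2$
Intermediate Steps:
$l{\left(u,q \right)} = -1 + u q^{2}$ ($l{\left(u,q \right)} = u q^{2} - 1 = -1 + u q^{2}$)
$Q{\left(p \right)} = 11 + \frac{5}{p}$ ($Q{\left(p \right)} = - \frac{11}{-1 + 0 \cdot 4^{2}} + \frac{5}{p} = - \frac{11}{-1 + 0 \cdot 16} + \frac{5}{p} = - \frac{11}{-1 + 0} + \frac{5}{p} = - \frac{11}{-1} + \frac{5}{p} = \left(-11\right) \left(-1\right) + \frac{5}{p} = 11 + \frac{5}{p}$)
$-13 - 436 Q{\left(-21 \right)} = -13 - 436 \left(11 + \frac{5}{-21}\right) = -13 - 436 \left(11 + 5 \left(- \frac{1}{21}\right)\right) = -13 - 436 \left(11 - \frac{5}{21}\right) = -13 - \frac{98536}{21} = - \frac{98809}{21}$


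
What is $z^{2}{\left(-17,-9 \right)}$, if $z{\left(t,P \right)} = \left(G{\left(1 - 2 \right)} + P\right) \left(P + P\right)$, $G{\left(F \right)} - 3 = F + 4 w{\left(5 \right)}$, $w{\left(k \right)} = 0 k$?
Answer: $15876$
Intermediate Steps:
$w{\left(k \right)} = 0$
$G{\left(F \right)} = 3 + F$ ($G{\left(F \right)} = 3 + \left(F + 4 \cdot 0\right) = 3 + \left(F + 0\right) = 3 + F$)
$z{\left(t,P \right)} = 2 P \left(2 + P\right)$ ($z{\left(t,P \right)} = \left(\left(3 + \left(1 - 2\right)\right) + P\right) \left(P + P\right) = \left(\left(3 + \left(1 - 2\right)\right) + P\right) 2 P = \left(\left(3 - 1\right) + P\right) 2 P = \left(2 + P\right) 2 P = 2 P \left(2 + P\right)$)
$z^{2}{\left(-17,-9 \right)} = \left(2 \left(-9\right) \left(2 - 9\right)\right)^{2} = \left(2 \left(-9\right) \left(-7\right)\right)^{2} = 126^{2} = 15876$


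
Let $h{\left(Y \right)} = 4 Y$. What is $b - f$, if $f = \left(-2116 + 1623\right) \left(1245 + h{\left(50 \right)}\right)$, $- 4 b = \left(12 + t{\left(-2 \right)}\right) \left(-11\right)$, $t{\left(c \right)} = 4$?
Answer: $712429$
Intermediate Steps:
$b = 44$ ($b = - \frac{\left(12 + 4\right) \left(-11\right)}{4} = - \frac{16 \left(-11\right)}{4} = \left(- \frac{1}{4}\right) \left(-176\right) = 44$)
$f = -712385$ ($f = \left(-2116 + 1623\right) \left(1245 + 4 \cdot 50\right) = - 493 \left(1245 + 200\right) = \left(-493\right) 1445 = -712385$)
$b - f = 44 - -712385 = 44 + 712385 = 712429$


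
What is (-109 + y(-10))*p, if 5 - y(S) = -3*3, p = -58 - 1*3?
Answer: 5795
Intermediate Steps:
p = -61 (p = -58 - 3 = -61)
y(S) = 14 (y(S) = 5 - (-3)*3 = 5 - 1*(-9) = 5 + 9 = 14)
(-109 + y(-10))*p = (-109 + 14)*(-61) = -95*(-61) = 5795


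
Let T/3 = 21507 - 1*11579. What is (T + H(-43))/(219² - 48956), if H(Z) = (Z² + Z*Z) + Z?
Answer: -33439/995 ≈ -33.607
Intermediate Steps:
T = 29784 (T = 3*(21507 - 1*11579) = 3*(21507 - 11579) = 3*9928 = 29784)
H(Z) = Z + 2*Z² (H(Z) = (Z² + Z²) + Z = 2*Z² + Z = Z + 2*Z²)
(T + H(-43))/(219² - 48956) = (29784 - 43*(1 + 2*(-43)))/(219² - 48956) = (29784 - 43*(1 - 86))/(47961 - 48956) = (29784 - 43*(-85))/(-995) = (29784 + 3655)*(-1/995) = 33439*(-1/995) = -33439/995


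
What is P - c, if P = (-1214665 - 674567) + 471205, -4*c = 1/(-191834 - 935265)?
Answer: -6393027254693/4508396 ≈ -1.4180e+6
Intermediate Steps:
c = 1/4508396 (c = -1/(4*(-191834 - 935265)) = -1/4/(-1127099) = -1/4*(-1/1127099) = 1/4508396 ≈ 2.2181e-7)
P = -1418027 (P = -1889232 + 471205 = -1418027)
P - c = -1418027 - 1*1/4508396 = -1418027 - 1/4508396 = -6393027254693/4508396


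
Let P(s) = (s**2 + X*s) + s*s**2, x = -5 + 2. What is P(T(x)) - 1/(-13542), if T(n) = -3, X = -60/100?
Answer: -1096897/67710 ≈ -16.200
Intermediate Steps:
x = -3
X = -3/5 (X = -60*1/100 = -3/5 ≈ -0.60000)
P(s) = s**2 + s**3 - 3*s/5 (P(s) = (s**2 - 3*s/5) + s*s**2 = (s**2 - 3*s/5) + s**3 = s**2 + s**3 - 3*s/5)
P(T(x)) - 1/(-13542) = -3*(-3/5 - 3 + (-3)**2) - 1/(-13542) = -3*(-3/5 - 3 + 9) - 1*(-1/13542) = -3*27/5 + 1/13542 = -81/5 + 1/13542 = -1096897/67710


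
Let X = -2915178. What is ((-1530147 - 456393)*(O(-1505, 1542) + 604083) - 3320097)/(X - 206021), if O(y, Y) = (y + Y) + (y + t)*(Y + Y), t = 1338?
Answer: 176988141777/3121199 ≈ 56705.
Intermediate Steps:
O(y, Y) = Y + y + 2*Y*(1338 + y) (O(y, Y) = (y + Y) + (y + 1338)*(Y + Y) = (Y + y) + (1338 + y)*(2*Y) = (Y + y) + 2*Y*(1338 + y) = Y + y + 2*Y*(1338 + y))
((-1530147 - 456393)*(O(-1505, 1542) + 604083) - 3320097)/(X - 206021) = ((-1530147 - 456393)*((-1505 + 2677*1542 + 2*1542*(-1505)) + 604083) - 3320097)/(-2915178 - 206021) = (-1986540*((-1505 + 4127934 - 4641420) + 604083) - 3320097)/(-3121199) = (-1986540*(-514991 + 604083) - 3320097)*(-1/3121199) = (-1986540*89092 - 3320097)*(-1/3121199) = (-176984821680 - 3320097)*(-1/3121199) = -176988141777*(-1/3121199) = 176988141777/3121199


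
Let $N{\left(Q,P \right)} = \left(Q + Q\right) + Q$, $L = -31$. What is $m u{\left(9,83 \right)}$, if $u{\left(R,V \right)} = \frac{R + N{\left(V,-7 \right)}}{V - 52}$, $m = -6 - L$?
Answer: $\frac{6450}{31} \approx 208.06$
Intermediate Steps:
$N{\left(Q,P \right)} = 3 Q$ ($N{\left(Q,P \right)} = 2 Q + Q = 3 Q$)
$m = 25$ ($m = -6 - -31 = -6 + 31 = 25$)
$u{\left(R,V \right)} = \frac{R + 3 V}{-52 + V}$ ($u{\left(R,V \right)} = \frac{R + 3 V}{V - 52} = \frac{R + 3 V}{-52 + V}$)
$m u{\left(9,83 \right)} = 25 \frac{9 + 3 \cdot 83}{-52 + 83} = 25 \frac{9 + 249}{31} = 25 \cdot \frac{1}{31} \cdot 258 = 25 \cdot \frac{258}{31} = \frac{6450}{31}$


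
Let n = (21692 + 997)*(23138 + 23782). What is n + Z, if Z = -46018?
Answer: 1064521862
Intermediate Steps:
n = 1064567880 (n = 22689*46920 = 1064567880)
n + Z = 1064567880 - 46018 = 1064521862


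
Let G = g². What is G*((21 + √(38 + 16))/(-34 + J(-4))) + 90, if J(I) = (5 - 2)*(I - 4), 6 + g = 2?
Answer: 2442/29 - 24*√6/29 ≈ 82.180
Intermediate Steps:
g = -4 (g = -6 + 2 = -4)
J(I) = -12 + 3*I (J(I) = 3*(-4 + I) = -12 + 3*I)
G = 16 (G = (-4)² = 16)
G*((21 + √(38 + 16))/(-34 + J(-4))) + 90 = 16*((21 + √(38 + 16))/(-34 + (-12 + 3*(-4)))) + 90 = 16*((21 + √54)/(-34 + (-12 - 12))) + 90 = 16*((21 + 3*√6)/(-34 - 24)) + 90 = 16*((21 + 3*√6)/(-58)) + 90 = 16*((21 + 3*√6)*(-1/58)) + 90 = 16*(-21/58 - 3*√6/58) + 90 = (-168/29 - 24*√6/29) + 90 = 2442/29 - 24*√6/29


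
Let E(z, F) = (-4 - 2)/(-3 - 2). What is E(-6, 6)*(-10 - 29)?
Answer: -234/5 ≈ -46.800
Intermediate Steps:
E(z, F) = 6/5 (E(z, F) = -6/(-5) = -6*(-⅕) = 6/5)
E(-6, 6)*(-10 - 29) = 6*(-10 - 29)/5 = (6/5)*(-39) = -234/5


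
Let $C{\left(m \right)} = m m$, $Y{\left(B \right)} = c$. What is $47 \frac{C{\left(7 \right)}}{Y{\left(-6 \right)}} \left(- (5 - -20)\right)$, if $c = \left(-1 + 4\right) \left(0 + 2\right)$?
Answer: $- \frac{57575}{6} \approx -9595.8$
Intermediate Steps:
$c = 6$ ($c = 3 \cdot 2 = 6$)
$Y{\left(B \right)} = 6$
$C{\left(m \right)} = m^{2}$
$47 \frac{C{\left(7 \right)}}{Y{\left(-6 \right)}} \left(- (5 - -20)\right) = 47 \frac{7^{2}}{6} \left(- (5 - -20)\right) = 47 \cdot 49 \cdot \frac{1}{6} \left(- (5 + 20)\right) = 47 \cdot \frac{49}{6} \left(\left(-1\right) 25\right) = \frac{2303}{6} \left(-25\right) = - \frac{57575}{6}$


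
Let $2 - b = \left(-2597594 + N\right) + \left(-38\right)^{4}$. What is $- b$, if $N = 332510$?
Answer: $-179950$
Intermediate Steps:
$b = 179950$ ($b = 2 - \left(\left(-2597594 + 332510\right) + \left(-38\right)^{4}\right) = 2 - \left(-2265084 + 2085136\right) = 2 - -179948 = 2 + 179948 = 179950$)
$- b = \left(-1\right) 179950 = -179950$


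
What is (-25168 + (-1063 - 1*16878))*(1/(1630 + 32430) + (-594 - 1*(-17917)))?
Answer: -25435231713529/34060 ≈ -7.4678e+8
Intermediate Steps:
(-25168 + (-1063 - 1*16878))*(1/(1630 + 32430) + (-594 - 1*(-17917))) = (-25168 + (-1063 - 16878))*(1/34060 + (-594 + 17917)) = (-25168 - 17941)*(1/34060 + 17323) = -43109*590021381/34060 = -25435231713529/34060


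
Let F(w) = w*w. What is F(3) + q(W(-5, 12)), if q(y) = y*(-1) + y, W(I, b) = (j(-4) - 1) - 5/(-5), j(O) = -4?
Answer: 9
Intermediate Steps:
F(w) = w²
W(I, b) = -4 (W(I, b) = (-4 - 1) - 5/(-5) = -5 - 5*(-⅕) = -5 + 1 = -4)
q(y) = 0 (q(y) = -y + y = 0)
F(3) + q(W(-5, 12)) = 3² + 0 = 9 + 0 = 9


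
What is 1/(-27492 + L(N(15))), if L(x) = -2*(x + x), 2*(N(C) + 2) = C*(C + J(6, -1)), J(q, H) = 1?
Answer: -1/27964 ≈ -3.5760e-5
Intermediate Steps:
N(C) = -2 + C*(1 + C)/2 (N(C) = -2 + (C*(C + 1))/2 = -2 + (C*(1 + C))/2 = -2 + C*(1 + C)/2)
L(x) = -4*x
1/(-27492 + L(N(15))) = 1/(-27492 - 4*(-2 + (½)*15 + (½)*15²)) = 1/(-27492 - 4*(-2 + 15/2 + (½)*225)) = 1/(-27492 - 4*(-2 + 15/2 + 225/2)) = 1/(-27492 - 4*118) = 1/(-27492 - 472) = 1/(-27964) = -1/27964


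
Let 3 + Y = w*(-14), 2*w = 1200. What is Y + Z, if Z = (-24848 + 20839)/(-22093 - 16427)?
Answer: -323679551/38520 ≈ -8402.9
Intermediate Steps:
w = 600 (w = (1/2)*1200 = 600)
Y = -8403 (Y = -3 + 600*(-14) = -3 - 8400 = -8403)
Z = 4009/38520 (Z = -4009/(-38520) = -4009*(-1/38520) = 4009/38520 ≈ 0.10408)
Y + Z = -8403 + 4009/38520 = -323679551/38520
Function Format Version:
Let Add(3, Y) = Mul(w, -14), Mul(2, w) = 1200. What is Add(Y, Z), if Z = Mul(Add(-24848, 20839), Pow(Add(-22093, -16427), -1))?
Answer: Rational(-323679551, 38520) ≈ -8402.9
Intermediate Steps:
w = 600 (w = Mul(Rational(1, 2), 1200) = 600)
Y = -8403 (Y = Add(-3, Mul(600, -14)) = Add(-3, -8400) = -8403)
Z = Rational(4009, 38520) (Z = Mul(-4009, Pow(-38520, -1)) = Mul(-4009, Rational(-1, 38520)) = Rational(4009, 38520) ≈ 0.10408)
Add(Y, Z) = Add(-8403, Rational(4009, 38520)) = Rational(-323679551, 38520)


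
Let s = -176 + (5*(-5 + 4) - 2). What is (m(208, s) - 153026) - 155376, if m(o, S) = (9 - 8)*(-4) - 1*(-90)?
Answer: -308316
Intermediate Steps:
s = -183 (s = -176 + (5*(-1) - 2) = -176 + (-5 - 2) = -176 - 7 = -183)
m(o, S) = 86 (m(o, S) = 1*(-4) + 90 = -4 + 90 = 86)
(m(208, s) - 153026) - 155376 = (86 - 153026) - 155376 = -152940 - 155376 = -308316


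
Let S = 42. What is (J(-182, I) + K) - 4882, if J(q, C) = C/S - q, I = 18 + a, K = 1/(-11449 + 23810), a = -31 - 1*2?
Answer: -813415591/173054 ≈ -4700.4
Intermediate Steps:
a = -33 (a = -31 - 2 = -33)
K = 1/12361 ≈ 8.0900e-5
I = -15 (I = 18 - 33 = -15)
J(q, C) = -q + C/42 (J(q, C) = C/42 - q = -q + C/42)
(J(-182, I) + K) - 4882 = ((-1*(-182) + (1/42)*(-15)) + 1/12361) - 4882 = ((182 - 5/14) + 1/12361) - 4882 = (2543/14 + 1/12361) - 4882 = 31434037/173054 - 4882 = -813415591/173054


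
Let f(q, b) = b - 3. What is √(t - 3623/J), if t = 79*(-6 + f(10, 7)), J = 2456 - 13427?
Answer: I*√2108620105/3657 ≈ 12.557*I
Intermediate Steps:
f(q, b) = -3 + b
J = -10971
t = -158 (t = 79*(-6 + (-3 + 7)) = 79*(-6 + 4) = 79*(-2) = -158)
√(t - 3623/J) = √(-158 - 3623/(-10971)) = √(-158 - 3623*(-1/10971)) = √(-158 + 3623/10971) = √(-1729795/10971) = I*√2108620105/3657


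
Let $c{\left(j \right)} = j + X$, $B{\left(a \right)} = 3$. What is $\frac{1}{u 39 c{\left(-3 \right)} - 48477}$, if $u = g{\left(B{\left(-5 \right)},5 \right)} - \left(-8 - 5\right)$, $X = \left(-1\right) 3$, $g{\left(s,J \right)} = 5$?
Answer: $- \frac{1}{52689} \approx -1.8979 \cdot 10^{-5}$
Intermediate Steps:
$X = -3$
$c{\left(j \right)} = -3 + j$ ($c{\left(j \right)} = j - 3 = -3 + j$)
$u = 18$ ($u = 5 - \left(-8 - 5\right) = 5 - -13 = 5 + 13 = 18$)
$\frac{1}{u 39 c{\left(-3 \right)} - 48477} = \frac{1}{18 \cdot 39 \left(-3 - 3\right) - 48477} = \frac{1}{702 \left(-6\right) - 48477} = \frac{1}{-4212 - 48477} = \frac{1}{-52689} = - \frac{1}{52689}$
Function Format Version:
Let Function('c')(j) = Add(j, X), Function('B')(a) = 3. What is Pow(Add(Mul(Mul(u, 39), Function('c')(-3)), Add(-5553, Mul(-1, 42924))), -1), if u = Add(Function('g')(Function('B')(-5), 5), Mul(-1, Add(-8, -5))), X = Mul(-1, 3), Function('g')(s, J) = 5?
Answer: Rational(-1, 52689) ≈ -1.8979e-5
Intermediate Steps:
X = -3
Function('c')(j) = Add(-3, j) (Function('c')(j) = Add(j, -3) = Add(-3, j))
u = 18 (u = Add(5, Mul(-1, Add(-8, -5))) = Add(5, Mul(-1, -13)) = Add(5, 13) = 18)
Pow(Add(Mul(Mul(u, 39), Function('c')(-3)), Add(-5553, Mul(-1, 42924))), -1) = Pow(Add(Mul(Mul(18, 39), Add(-3, -3)), Add(-5553, Mul(-1, 42924))), -1) = Pow(Add(Mul(702, -6), Add(-5553, -42924)), -1) = Pow(Add(-4212, -48477), -1) = Pow(-52689, -1) = Rational(-1, 52689)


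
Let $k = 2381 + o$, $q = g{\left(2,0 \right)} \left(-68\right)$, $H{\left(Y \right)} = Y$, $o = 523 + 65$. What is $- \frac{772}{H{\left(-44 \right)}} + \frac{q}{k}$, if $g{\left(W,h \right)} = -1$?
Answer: $\frac{573765}{32659} \approx 17.568$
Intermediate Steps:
$o = 588$
$q = 68$ ($q = \left(-1\right) \left(-68\right) = 68$)
$k = 2969$ ($k = 2381 + 588 = 2969$)
$- \frac{772}{H{\left(-44 \right)}} + \frac{q}{k} = - \frac{772}{-44} + \frac{68}{2969} = \left(-772\right) \left(- \frac{1}{44}\right) + 68 \cdot \frac{1}{2969} = \frac{193}{11} + \frac{68}{2969} = \frac{573765}{32659}$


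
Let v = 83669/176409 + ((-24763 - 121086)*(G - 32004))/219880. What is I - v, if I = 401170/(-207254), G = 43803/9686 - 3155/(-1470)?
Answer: -20247468790129851028056173/953871649291547579880 ≈ -21227.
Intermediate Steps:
G = 4747487/711921 (G = 43803*(1/9686) - 3155*(-1/1470) = 43803/9686 + 631/294 = 4747487/711921 ≈ 6.6686)
I = -200585/103627 (I = 401170*(-1/207254) = -200585/103627 ≈ -1.9356)
v = 195370149034694491199/9204856352992440 (v = 83669/176409 + ((-24763 - 121086)*(4747487/711921 - 32004))/219880 = 83669*(1/176409) - 145849*(-22779572197/711921)*(1/219880) = 83669/176409 + (3322377825360253/711921)*(1/219880) = 83669/176409 + 3322377825360253/156537189480 = 195370149034694491199/9204856352992440 ≈ 21225.)
I - v = -200585/103627 - 1*195370149034694491199/9204856352992440 = -200585/103627 - 195370149034694491199/9204856352992440 = -20247468790129851028056173/953871649291547579880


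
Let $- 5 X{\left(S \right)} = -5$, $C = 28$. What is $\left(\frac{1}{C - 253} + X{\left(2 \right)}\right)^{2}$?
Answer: $\frac{50176}{50625} \approx 0.99113$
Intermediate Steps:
$X{\left(S \right)} = 1$ ($X{\left(S \right)} = \left(- \frac{1}{5}\right) \left(-5\right) = 1$)
$\left(\frac{1}{C - 253} + X{\left(2 \right)}\right)^{2} = \left(\frac{1}{28 - 253} + 1\right)^{2} = \left(\frac{1}{-225} + 1\right)^{2} = \left(- \frac{1}{225} + 1\right)^{2} = \left(\frac{224}{225}\right)^{2} = \frac{50176}{50625}$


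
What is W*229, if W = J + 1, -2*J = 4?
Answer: -229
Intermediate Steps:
J = -2 (J = -½*4 = -2)
W = -1 (W = -2 + 1 = -1)
W*229 = -1*229 = -229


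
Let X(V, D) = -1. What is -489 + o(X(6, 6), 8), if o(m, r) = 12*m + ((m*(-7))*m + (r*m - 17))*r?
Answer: -757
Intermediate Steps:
o(m, r) = 12*m + r*(-17 - 7*m² + m*r) (o(m, r) = 12*m + ((-7*m)*m + (m*r - 17))*r = 12*m + (-7*m² + (-17 + m*r))*r = 12*m + (-17 - 7*m² + m*r)*r = 12*m + r*(-17 - 7*m² + m*r))
-489 + o(X(6, 6), 8) = -489 + (-17*8 + 12*(-1) - 1*8² - 7*8*(-1)²) = -489 + (-136 - 12 - 1*64 - 7*8*1) = -489 + (-136 - 12 - 64 - 56) = -489 - 268 = -757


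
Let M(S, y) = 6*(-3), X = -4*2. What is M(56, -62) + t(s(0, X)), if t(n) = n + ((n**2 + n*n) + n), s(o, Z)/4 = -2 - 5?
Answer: 1494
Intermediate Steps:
X = -8
s(o, Z) = -28 (s(o, Z) = 4*(-2 - 5) = 4*(-7) = -28)
t(n) = 2*n + 2*n**2 (t(n) = n + ((n**2 + n**2) + n) = n + (2*n**2 + n) = n + (n + 2*n**2) = 2*n + 2*n**2)
M(S, y) = -18
M(56, -62) + t(s(0, X)) = -18 + 2*(-28)*(1 - 28) = -18 + 2*(-28)*(-27) = -18 + 1512 = 1494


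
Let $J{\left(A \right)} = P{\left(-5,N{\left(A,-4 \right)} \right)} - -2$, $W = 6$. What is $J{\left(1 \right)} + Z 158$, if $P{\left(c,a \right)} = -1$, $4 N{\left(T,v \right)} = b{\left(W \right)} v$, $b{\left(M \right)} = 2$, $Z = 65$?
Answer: $10271$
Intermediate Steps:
$N{\left(T,v \right)} = \frac{v}{2}$ ($N{\left(T,v \right)} = \frac{2 v}{4} = \frac{v}{2}$)
$J{\left(A \right)} = 1$ ($J{\left(A \right)} = -1 - -2 = -1 + 2 = 1$)
$J{\left(1 \right)} + Z 158 = 1 + 65 \cdot 158 = 1 + 10270 = 10271$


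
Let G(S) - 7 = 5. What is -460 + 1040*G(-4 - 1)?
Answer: 12020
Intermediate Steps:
G(S) = 12 (G(S) = 7 + 5 = 12)
-460 + 1040*G(-4 - 1) = -460 + 1040*12 = -460 + 12480 = 12020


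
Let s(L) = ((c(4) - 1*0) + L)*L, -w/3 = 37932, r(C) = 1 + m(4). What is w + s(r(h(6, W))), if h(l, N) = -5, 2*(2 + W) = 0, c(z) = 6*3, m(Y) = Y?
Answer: -113681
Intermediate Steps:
c(z) = 18
W = -2 (W = -2 + (½)*0 = -2 + 0 = -2)
r(C) = 5 (r(C) = 1 + 4 = 5)
w = -113796 (w = -3*37932 = -113796)
s(L) = L*(18 + L) (s(L) = ((18 - 1*0) + L)*L = ((18 + 0) + L)*L = (18 + L)*L = L*(18 + L))
w + s(r(h(6, W))) = -113796 + 5*(18 + 5) = -113796 + 5*23 = -113796 + 115 = -113681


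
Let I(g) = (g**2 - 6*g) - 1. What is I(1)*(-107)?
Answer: 642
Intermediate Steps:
I(g) = -1 + g**2 - 6*g
I(1)*(-107) = (-1 + 1**2 - 6*1)*(-107) = (-1 + 1 - 6)*(-107) = -6*(-107) = 642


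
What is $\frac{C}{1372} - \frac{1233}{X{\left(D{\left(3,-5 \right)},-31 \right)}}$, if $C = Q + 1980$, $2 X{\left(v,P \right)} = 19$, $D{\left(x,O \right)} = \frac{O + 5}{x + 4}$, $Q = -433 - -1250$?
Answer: $- \frac{3330209}{26068} \approx -127.75$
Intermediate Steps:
$Q = 817$ ($Q = -433 + 1250 = 817$)
$D{\left(x,O \right)} = \frac{5 + O}{4 + x}$
$X{\left(v,P \right)} = \frac{19}{2}$ ($X{\left(v,P \right)} = \frac{1}{2} \cdot 19 = \frac{19}{2}$)
$C = 2797$ ($C = 817 + 1980 = 2797$)
$\frac{C}{1372} - \frac{1233}{X{\left(D{\left(3,-5 \right)},-31 \right)}} = \frac{2797}{1372} - \frac{1233}{\frac{19}{2}} = 2797 \cdot \frac{1}{1372} - \frac{2466}{19} = \frac{2797}{1372} - \frac{2466}{19} = - \frac{3330209}{26068}$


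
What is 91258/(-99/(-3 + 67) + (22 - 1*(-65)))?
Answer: 5840512/5469 ≈ 1067.9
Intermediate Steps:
91258/(-99/(-3 + 67) + (22 - 1*(-65))) = 91258/(-99/64 + (22 + 65)) = 91258/((1/64)*(-99) + 87) = 91258/(-99/64 + 87) = 91258/(5469/64) = 91258*(64/5469) = 5840512/5469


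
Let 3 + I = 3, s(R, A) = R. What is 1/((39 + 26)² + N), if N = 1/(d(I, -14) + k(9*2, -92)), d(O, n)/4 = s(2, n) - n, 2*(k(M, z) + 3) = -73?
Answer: 49/207027 ≈ 0.00023668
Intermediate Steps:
k(M, z) = -79/2 (k(M, z) = -3 + (½)*(-73) = -3 - 73/2 = -79/2)
I = 0 (I = -3 + 3 = 0)
d(O, n) = 8 - 4*n (d(O, n) = 4*(2 - n) = 8 - 4*n)
N = 2/49 (N = 1/((8 - 4*(-14)) - 79/2) = 1/((8 + 56) - 79/2) = 1/(64 - 79/2) = 1/(49/2) = 2/49 ≈ 0.040816)
1/((39 + 26)² + N) = 1/((39 + 26)² + 2/49) = 1/(65² + 2/49) = 1/(4225 + 2/49) = 1/(207027/49) = 49/207027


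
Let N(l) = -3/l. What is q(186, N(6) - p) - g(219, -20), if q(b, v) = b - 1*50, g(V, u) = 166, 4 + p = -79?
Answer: -30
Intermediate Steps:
p = -83 (p = -4 - 79 = -83)
q(b, v) = -50 + b (q(b, v) = b - 50 = -50 + b)
q(186, N(6) - p) - g(219, -20) = (-50 + 186) - 1*166 = 136 - 166 = -30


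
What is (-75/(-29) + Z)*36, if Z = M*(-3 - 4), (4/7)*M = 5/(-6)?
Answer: 26715/58 ≈ 460.60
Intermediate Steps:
M = -35/24 (M = 7*(5/(-6))/4 = 7*(5*(-⅙))/4 = (7/4)*(-⅚) = -35/24 ≈ -1.4583)
Z = 245/24 (Z = -35*(-3 - 4)/24 = -35/24*(-7) = 245/24 ≈ 10.208)
(-75/(-29) + Z)*36 = (-75/(-29) + 245/24)*36 = (-75*(-1/29) + 245/24)*36 = (75/29 + 245/24)*36 = (8905/696)*36 = 26715/58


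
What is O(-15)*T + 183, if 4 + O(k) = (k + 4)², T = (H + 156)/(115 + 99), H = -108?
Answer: 22389/107 ≈ 209.24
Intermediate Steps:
T = 24/107 (T = (-108 + 156)/(115 + 99) = 48/214 = 48*(1/214) = 24/107 ≈ 0.22430)
O(k) = -4 + (4 + k)² (O(k) = -4 + (k + 4)² = -4 + (4 + k)²)
O(-15)*T + 183 = (-4 + (4 - 15)²)*(24/107) + 183 = (-4 + (-11)²)*(24/107) + 183 = (-4 + 121)*(24/107) + 183 = 117*(24/107) + 183 = 2808/107 + 183 = 22389/107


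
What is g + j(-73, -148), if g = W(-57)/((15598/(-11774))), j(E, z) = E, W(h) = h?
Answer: -233768/7799 ≈ -29.974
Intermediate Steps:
g = 335559/7799 (g = -57/(15598/(-11774)) = -57/(15598*(-1/11774)) = -57/(-7799/5887) = -57*(-5887/7799) = 335559/7799 ≈ 43.026)
g + j(-73, -148) = 335559/7799 - 73 = -233768/7799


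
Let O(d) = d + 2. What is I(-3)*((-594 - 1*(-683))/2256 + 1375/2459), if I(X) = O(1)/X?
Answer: -3320851/5547504 ≈ -0.59862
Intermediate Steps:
O(d) = 2 + d
I(X) = 3/X (I(X) = (2 + 1)/X = 3/X)
I(-3)*((-594 - 1*(-683))/2256 + 1375/2459) = (3/(-3))*((-594 - 1*(-683))/2256 + 1375/2459) = (3*(-1/3))*((-594 + 683)*(1/2256) + 1375*(1/2459)) = -(89*(1/2256) + 1375/2459) = -(89/2256 + 1375/2459) = -1*3320851/5547504 = -3320851/5547504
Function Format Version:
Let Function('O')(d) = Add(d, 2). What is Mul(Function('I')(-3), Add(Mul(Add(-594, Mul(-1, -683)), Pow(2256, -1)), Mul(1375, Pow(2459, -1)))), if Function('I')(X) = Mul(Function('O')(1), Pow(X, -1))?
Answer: Rational(-3320851, 5547504) ≈ -0.59862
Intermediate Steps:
Function('O')(d) = Add(2, d)
Function('I')(X) = Mul(3, Pow(X, -1)) (Function('I')(X) = Mul(Add(2, 1), Pow(X, -1)) = Mul(3, Pow(X, -1)))
Mul(Function('I')(-3), Add(Mul(Add(-594, Mul(-1, -683)), Pow(2256, -1)), Mul(1375, Pow(2459, -1)))) = Mul(Mul(3, Pow(-3, -1)), Add(Mul(Add(-594, Mul(-1, -683)), Pow(2256, -1)), Mul(1375, Pow(2459, -1)))) = Mul(Mul(3, Rational(-1, 3)), Add(Mul(Add(-594, 683), Rational(1, 2256)), Mul(1375, Rational(1, 2459)))) = Mul(-1, Add(Mul(89, Rational(1, 2256)), Rational(1375, 2459))) = Mul(-1, Add(Rational(89, 2256), Rational(1375, 2459))) = Mul(-1, Rational(3320851, 5547504)) = Rational(-3320851, 5547504)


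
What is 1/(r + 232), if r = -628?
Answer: -1/396 ≈ -0.0025253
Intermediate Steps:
1/(r + 232) = 1/(-628 + 232) = 1/(-396) = -1/396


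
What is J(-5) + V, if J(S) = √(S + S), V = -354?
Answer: -354 + I*√10 ≈ -354.0 + 3.1623*I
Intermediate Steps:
J(S) = √2*√S (J(S) = √(2*S) = √2*√S)
J(-5) + V = √2*√(-5) - 354 = √2*(I*√5) - 354 = I*√10 - 354 = -354 + I*√10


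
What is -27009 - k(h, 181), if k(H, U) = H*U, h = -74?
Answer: -13615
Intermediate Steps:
-27009 - k(h, 181) = -27009 - (-74)*181 = -27009 - 1*(-13394) = -27009 + 13394 = -13615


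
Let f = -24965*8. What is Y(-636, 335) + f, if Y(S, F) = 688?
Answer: -199032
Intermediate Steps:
f = -199720
Y(-636, 335) + f = 688 - 199720 = -199032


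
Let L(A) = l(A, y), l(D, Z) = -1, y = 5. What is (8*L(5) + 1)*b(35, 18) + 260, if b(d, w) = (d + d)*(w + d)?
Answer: -25710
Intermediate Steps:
L(A) = -1
b(d, w) = 2*d*(d + w) (b(d, w) = (2*d)*(d + w) = 2*d*(d + w))
(8*L(5) + 1)*b(35, 18) + 260 = (8*(-1) + 1)*(2*35*(35 + 18)) + 260 = (-8 + 1)*(2*35*53) + 260 = -7*3710 + 260 = -25970 + 260 = -25710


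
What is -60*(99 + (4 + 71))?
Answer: -10440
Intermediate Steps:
-60*(99 + (4 + 71)) = -60*(99 + 75) = -60*174 = -10440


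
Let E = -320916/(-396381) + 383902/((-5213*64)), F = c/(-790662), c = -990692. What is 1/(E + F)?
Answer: 8713450101756192/7946061155630797 ≈ 1.0966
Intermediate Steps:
F = 495346/395331 (F = -990692/(-790662) = -990692*(-1/790662) = 495346/395331 ≈ 1.2530)
E = -7517268625/22040897632 (E = -320916*(-1/396381) + 383902/(-333632) = 106972/132127 + 383902*(-1/333632) = 106972/132127 - 191951/166816 = -7517268625/22040897632 ≈ -0.34106)
1/(E + F) = 1/(-7517268625/22040897632 + 495346/395331) = 1/(7946061155630797/8713450101756192) = 8713450101756192/7946061155630797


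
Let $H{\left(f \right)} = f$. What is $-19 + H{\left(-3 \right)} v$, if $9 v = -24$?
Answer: $-11$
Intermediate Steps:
$v = - \frac{8}{3}$ ($v = \frac{1}{9} \left(-24\right) = - \frac{8}{3} \approx -2.6667$)
$-19 + H{\left(-3 \right)} v = -19 - -8 = -19 + 8 = -11$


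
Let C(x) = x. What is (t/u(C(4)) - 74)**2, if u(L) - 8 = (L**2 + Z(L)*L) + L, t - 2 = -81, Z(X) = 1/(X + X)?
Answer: 19149376/3249 ≈ 5893.9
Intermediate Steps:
Z(X) = 1/(2*X)
t = -79 (t = 2 - 81 = -79)
u(L) = 17/2 + L + L**2 (u(L) = 8 + ((L**2 + (1/(2*L))*L) + L) = 8 + ((L**2 + 1/2) + L) = 8 + ((1/2 + L**2) + L) = 8 + (1/2 + L + L**2) = 17/2 + L + L**2)
(t/u(C(4)) - 74)**2 = (-79/(17/2 + 4 + 4**2) - 74)**2 = (-79/(17/2 + 4 + 16) - 74)**2 = (-79/57/2 - 74)**2 = (-79*2/57 - 74)**2 = (-158/57 - 74)**2 = (-4376/57)**2 = 19149376/3249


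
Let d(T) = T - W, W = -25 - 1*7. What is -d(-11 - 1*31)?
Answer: 10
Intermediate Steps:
W = -32 (W = -25 - 7 = -32)
d(T) = 32 + T (d(T) = T - 1*(-32) = T + 32 = 32 + T)
-d(-11 - 1*31) = -(32 + (-11 - 1*31)) = -(32 + (-11 - 31)) = -(32 - 42) = -1*(-10) = 10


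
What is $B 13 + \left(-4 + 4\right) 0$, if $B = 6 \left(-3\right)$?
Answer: $-234$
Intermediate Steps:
$B = -18$
$B 13 + \left(-4 + 4\right) 0 = \left(-18\right) 13 + \left(-4 + 4\right) 0 = -234 + 0 \cdot 0 = -234 + 0 = -234$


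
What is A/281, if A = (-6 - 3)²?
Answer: 81/281 ≈ 0.28826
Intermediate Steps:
A = 81 (A = (-9)² = 81)
A/281 = 81/281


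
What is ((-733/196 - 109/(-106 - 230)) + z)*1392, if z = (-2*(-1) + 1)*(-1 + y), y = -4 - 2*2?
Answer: -2074573/49 ≈ -42338.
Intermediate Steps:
y = -8 (y = -4 - 4 = -8)
z = -27 (z = (-2*(-1) + 1)*(-1 - 8) = (2 + 1)*(-9) = 3*(-9) = -27)
((-733/196 - 109/(-106 - 230)) + z)*1392 = ((-733/196 - 109/(-106 - 230)) - 27)*1392 = ((-733*1/196 - 109/(-336)) - 27)*1392 = ((-733/196 - 109*(-1/336)) - 27)*1392 = ((-733/196 + 109/336) - 27)*1392 = (-8033/2352 - 27)*1392 = -71537/2352*1392 = -2074573/49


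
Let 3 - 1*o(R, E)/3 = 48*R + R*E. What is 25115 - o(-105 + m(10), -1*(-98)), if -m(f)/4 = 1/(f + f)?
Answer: -104858/5 ≈ -20972.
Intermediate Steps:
m(f) = -2/f (m(f) = -4/(f + f) = -4*1/(2*f) = -2/f)
o(R, E) = 9 - 144*R - 3*E*R (o(R, E) = 9 - 3*(48*R + R*E) = 9 - 3*(48*R + E*R) = 9 + (-144*R - 3*E*R) = 9 - 144*R - 3*E*R)
25115 - o(-105 + m(10), -1*(-98)) = 25115 - (9 - 144*(-105 - 2/10) - 3*(-1*(-98))*(-105 - 2/10)) = 25115 - (9 - 144*(-105 - 2*⅒) - 3*98*(-105 - 2*⅒)) = 25115 - (9 - 144*(-105 - ⅕) - 3*98*(-105 - ⅕)) = 25115 - (9 - 144*(-526/5) - 3*98*(-526/5)) = 25115 - (9 + 75744/5 + 154644/5) = 25115 - 1*230433/5 = 25115 - 230433/5 = -104858/5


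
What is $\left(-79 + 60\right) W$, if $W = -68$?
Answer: $1292$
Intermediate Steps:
$\left(-79 + 60\right) W = \left(-79 + 60\right) \left(-68\right) = \left(-19\right) \left(-68\right) = 1292$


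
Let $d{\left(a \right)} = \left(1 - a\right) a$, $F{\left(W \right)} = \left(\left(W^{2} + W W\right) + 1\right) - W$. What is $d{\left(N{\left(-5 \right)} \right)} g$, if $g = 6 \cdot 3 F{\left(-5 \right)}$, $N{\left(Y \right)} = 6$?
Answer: $-30240$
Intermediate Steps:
$F{\left(W \right)} = 1 - W + 2 W^{2}$ ($F{\left(W \right)} = \left(\left(W^{2} + W^{2}\right) + 1\right) - W = \left(2 W^{2} + 1\right) - W = \left(1 + 2 W^{2}\right) - W = 1 - W + 2 W^{2}$)
$g = 1008$ ($g = 6 \cdot 3 \left(1 - -5 + 2 \left(-5\right)^{2}\right) = 18 \left(1 + 5 + 2 \cdot 25\right) = 18 \left(1 + 5 + 50\right) = 18 \cdot 56 = 1008$)
$d{\left(a \right)} = a \left(1 - a\right)$
$d{\left(N{\left(-5 \right)} \right)} g = 6 \left(1 - 6\right) 1008 = 6 \left(-5\right) 1008 = \left(-30\right) 1008 = -30240$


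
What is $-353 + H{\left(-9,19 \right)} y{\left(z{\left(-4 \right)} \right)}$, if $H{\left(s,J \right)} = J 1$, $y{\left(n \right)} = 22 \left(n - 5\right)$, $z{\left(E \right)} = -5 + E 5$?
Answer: $-12893$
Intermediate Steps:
$z{\left(E \right)} = -5 + 5 E$
$y{\left(n \right)} = -110 + 22 n$ ($y{\left(n \right)} = 22 \left(-5 + n\right) = -110 + 22 n$)
$H{\left(s,J \right)} = J$
$-353 + H{\left(-9,19 \right)} y{\left(z{\left(-4 \right)} \right)} = -353 + 19 \left(-110 + 22 \left(-5 + 5 \left(-4\right)\right)\right) = -353 + 19 \left(-110 + 22 \left(-5 - 20\right)\right) = -353 + 19 \left(-110 + 22 \left(-25\right)\right) = -353 + 19 \left(-110 - 550\right) = -353 + 19 \left(-660\right) = -353 - 12540 = -12893$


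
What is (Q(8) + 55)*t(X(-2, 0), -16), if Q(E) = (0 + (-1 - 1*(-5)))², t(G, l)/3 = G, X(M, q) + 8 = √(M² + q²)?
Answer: -1278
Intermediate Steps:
X(M, q) = -8 + √(M² + q²)
t(G, l) = 3*G
Q(E) = 16 (Q(E) = (0 + (-1 + 5))² = (0 + 4)² = 4² = 16)
(Q(8) + 55)*t(X(-2, 0), -16) = (16 + 55)*(3*(-8 + √((-2)² + 0²))) = 71*(3*(-8 + √(4 + 0))) = 71*(3*(-8 + √4)) = 71*(3*(-8 + 2)) = 71*(3*(-6)) = 71*(-18) = -1278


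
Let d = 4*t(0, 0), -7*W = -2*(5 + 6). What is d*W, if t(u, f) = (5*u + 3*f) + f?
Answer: 0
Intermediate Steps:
W = 22/7 (W = -(-2)*(5 + 6)/7 = -(-2)*11/7 = -⅐*(-22) = 22/7 ≈ 3.1429)
t(u, f) = 4*f + 5*u (t(u, f) = (3*f + 5*u) + f = 4*f + 5*u)
d = 0 (d = 4*(4*0 + 5*0) = 4*(0 + 0) = 4*0 = 0)
d*W = 0*(22/7) = 0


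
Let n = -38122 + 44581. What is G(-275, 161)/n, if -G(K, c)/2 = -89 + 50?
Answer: 26/2153 ≈ 0.012076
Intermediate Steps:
n = 6459
G(K, c) = 78 (G(K, c) = -2*(-89 + 50) = -2*(-39) = 78)
G(-275, 161)/n = 78/6459 = 78*(1/6459) = 26/2153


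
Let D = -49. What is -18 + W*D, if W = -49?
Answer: 2383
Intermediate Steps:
-18 + W*D = -18 - 49*(-49) = -18 + 2401 = 2383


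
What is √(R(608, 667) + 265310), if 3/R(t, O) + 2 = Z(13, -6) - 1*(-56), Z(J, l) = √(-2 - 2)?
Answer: √(141383728565 - 1095*I)/730 ≈ 515.08 - 1.9946e-6*I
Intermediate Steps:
Z(J, l) = 2*I (Z(J, l) = √(-4) = 2*I)
R(t, O) = 3*(54 - 2*I)/2920 (R(t, O) = 3/(-2 + (2*I - 1*(-56))) = 3/(-2 + (2*I + 56)) = 3/(-2 + (56 + 2*I)) = 3/(54 + 2*I) = 3*((54 - 2*I)/2920) = 3*(54 - 2*I)/2920)
√(R(608, 667) + 265310) = √((81/1460 - 3*I/1460) + 265310) = √(387352681/1460 - 3*I/1460)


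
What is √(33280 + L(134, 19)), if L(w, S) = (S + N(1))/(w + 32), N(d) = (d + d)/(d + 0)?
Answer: √917067166/166 ≈ 182.43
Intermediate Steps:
N(d) = 2 (N(d) = (2*d)/d = 2)
L(w, S) = (2 + S)/(32 + w) (L(w, S) = (S + 2)/(w + 32) = (2 + S)/(32 + w))
√(33280 + L(134, 19)) = √(33280 + (2 + 19)/(32 + 134)) = √(33280 + 21/166) = √(5524501/166) = √917067166/166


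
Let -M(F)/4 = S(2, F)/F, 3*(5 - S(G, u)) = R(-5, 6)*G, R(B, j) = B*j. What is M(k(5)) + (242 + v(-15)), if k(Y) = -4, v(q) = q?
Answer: 252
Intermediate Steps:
S(G, u) = 5 + 10*G (S(G, u) = 5 - (-5*6)*G/3 = 5 - (-10)*G = 5 + 10*G)
M(F) = -100/F (M(F) = -4*(5 + 10*2)/F = -4*(5 + 20)/F = -100/F)
M(k(5)) + (242 + v(-15)) = -100/(-4) + (242 - 15) = -100*(-¼) + 227 = 25 + 227 = 252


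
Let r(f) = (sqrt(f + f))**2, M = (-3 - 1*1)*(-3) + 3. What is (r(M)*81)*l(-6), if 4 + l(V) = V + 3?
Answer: -17010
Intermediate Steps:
M = 15 (M = (-3 - 1)*(-3) + 3 = -4*(-3) + 3 = 12 + 3 = 15)
r(f) = 2*f (r(f) = (sqrt(2*f))**2 = (sqrt(2)*sqrt(f))**2 = 2*f)
l(V) = -1 + V (l(V) = -4 + (V + 3) = -4 + (3 + V) = -1 + V)
(r(M)*81)*l(-6) = ((2*15)*81)*(-1 - 6) = (30*81)*(-7) = 2430*(-7) = -17010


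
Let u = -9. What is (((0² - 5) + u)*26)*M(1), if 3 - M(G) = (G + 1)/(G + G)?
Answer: -728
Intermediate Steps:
M(G) = 3 - (1 + G)/(2*G) (M(G) = 3 - (G + 1)/(G + G) = 3 - (1 + G)/(2*G))
(((0² - 5) + u)*26)*M(1) = (((0² - 5) - 9)*26)*((½)*(-1 + 5*1)/1) = (((0 - 5) - 9)*26)*((½)*1*(-1 + 5)) = ((-5 - 9)*26)*((½)*1*4) = -14*26*2 = -364*2 = -728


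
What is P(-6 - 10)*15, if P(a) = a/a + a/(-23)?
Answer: 585/23 ≈ 25.435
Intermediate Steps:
P(a) = 1 - a/23 (P(a) = 1 + a*(-1/23) = 1 - a/23)
P(-6 - 10)*15 = (1 - (-6 - 10)/23)*15 = (1 - 1/23*(-16))*15 = (1 + 16/23)*15 = (39/23)*15 = 585/23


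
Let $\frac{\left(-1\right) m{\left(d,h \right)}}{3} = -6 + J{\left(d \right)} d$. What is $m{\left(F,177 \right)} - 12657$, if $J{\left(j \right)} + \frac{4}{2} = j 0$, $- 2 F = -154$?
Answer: $-12177$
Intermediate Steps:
$F = 77$ ($F = \left(- \frac{1}{2}\right) \left(-154\right) = 77$)
$J{\left(j \right)} = -2$ ($J{\left(j \right)} = -2 + j 0 = -2 + 0 = -2$)
$m{\left(d,h \right)} = 18 + 6 d$ ($m{\left(d,h \right)} = - 3 \left(-6 - 2 d\right) = 18 + 6 d$)
$m{\left(F,177 \right)} - 12657 = \left(18 + 6 \cdot 77\right) - 12657 = \left(18 + 462\right) - 12657 = 480 - 12657 = -12177$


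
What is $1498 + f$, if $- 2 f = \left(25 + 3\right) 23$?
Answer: $1176$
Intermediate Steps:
$f = -322$ ($f = - \frac{\left(25 + 3\right) 23}{2} = - \frac{28 \cdot 23}{2} = \left(- \frac{1}{2}\right) 644 = -322$)
$1498 + f = 1498 - 322 = 1176$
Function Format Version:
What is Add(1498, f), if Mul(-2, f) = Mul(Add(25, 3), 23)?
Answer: 1176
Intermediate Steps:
f = -322 (f = Mul(Rational(-1, 2), Mul(Add(25, 3), 23)) = Mul(Rational(-1, 2), Mul(28, 23)) = Mul(Rational(-1, 2), 644) = -322)
Add(1498, f) = Add(1498, -322) = 1176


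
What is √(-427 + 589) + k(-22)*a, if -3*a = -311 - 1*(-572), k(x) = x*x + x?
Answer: -40194 + 9*√2 ≈ -40181.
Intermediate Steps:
k(x) = x + x² (k(x) = x² + x = x + x²)
a = -87 (a = -(-311 - 1*(-572))/3 = -(-311 + 572)/3 = -⅓*261 = -87)
√(-427 + 589) + k(-22)*a = √(-427 + 589) - 22*(1 - 22)*(-87) = √162 - 22*(-21)*(-87) = 9*√2 + 462*(-87) = 9*√2 - 40194 = -40194 + 9*√2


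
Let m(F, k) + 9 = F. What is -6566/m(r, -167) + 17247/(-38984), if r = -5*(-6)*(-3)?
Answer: 23114681/350856 ≈ 65.881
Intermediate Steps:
r = -90 (r = 30*(-3) = -90)
m(F, k) = -9 + F
-6566/m(r, -167) + 17247/(-38984) = -6566/(-9 - 90) + 17247/(-38984) = -6566/(-99) + 17247*(-1/38984) = -6566*(-1/99) - 17247/38984 = 6566/99 - 17247/38984 = 23114681/350856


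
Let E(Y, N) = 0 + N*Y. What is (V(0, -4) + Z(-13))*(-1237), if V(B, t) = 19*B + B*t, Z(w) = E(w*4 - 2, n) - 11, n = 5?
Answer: 347597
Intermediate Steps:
E(Y, N) = N*Y
Z(w) = -21 + 20*w (Z(w) = 5*(w*4 - 2) - 11 = 5*(4*w - 2) - 11 = 5*(-2 + 4*w) - 11 = (-10 + 20*w) - 11 = -21 + 20*w)
(V(0, -4) + Z(-13))*(-1237) = (0*(19 - 4) + (-21 + 20*(-13)))*(-1237) = (0*15 + (-21 - 260))*(-1237) = (0 - 281)*(-1237) = -281*(-1237) = 347597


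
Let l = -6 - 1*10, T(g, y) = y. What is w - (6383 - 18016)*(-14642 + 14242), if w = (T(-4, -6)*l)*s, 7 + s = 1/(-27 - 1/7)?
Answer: -442118176/95 ≈ -4.6539e+6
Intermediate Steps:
l = -16 (l = -6 - 10 = -16)
s = -1337/190 (s = -7 + 1/(-27 - 1/7) = -7 + 1/(-190/7) = -7 - 7/190 = -1337/190 ≈ -7.0368)
w = -64176/95 (w = -6*(-16)*(-1337/190) = 96*(-1337/190) = -64176/95 ≈ -675.54)
w - (6383 - 18016)*(-14642 + 14242) = -64176/95 - (6383 - 18016)*(-14642 + 14242) = -64176/95 - (-11633)*(-400) = -64176/95 - 1*4653200 = -64176/95 - 4653200 = -442118176/95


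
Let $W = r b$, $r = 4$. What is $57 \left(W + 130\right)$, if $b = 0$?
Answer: $7410$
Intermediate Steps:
$W = 0$ ($W = 4 \cdot 0 = 0$)
$57 \left(W + 130\right) = 57 \left(0 + 130\right) = 57 \cdot 130 = 7410$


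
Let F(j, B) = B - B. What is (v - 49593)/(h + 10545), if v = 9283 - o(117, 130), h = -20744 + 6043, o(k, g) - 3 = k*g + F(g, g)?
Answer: 55523/4156 ≈ 13.360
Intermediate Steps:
F(j, B) = 0
o(k, g) = 3 + g*k (o(k, g) = 3 + (k*g + 0) = 3 + (g*k + 0) = 3 + g*k)
h = -14701
v = -5930 (v = 9283 - (3 + 130*117) = 9283 - (3 + 15210) = 9283 - 1*15213 = 9283 - 15213 = -5930)
(v - 49593)/(h + 10545) = (-5930 - 49593)/(-14701 + 10545) = -55523/(-4156) = -55523*(-1/4156) = 55523/4156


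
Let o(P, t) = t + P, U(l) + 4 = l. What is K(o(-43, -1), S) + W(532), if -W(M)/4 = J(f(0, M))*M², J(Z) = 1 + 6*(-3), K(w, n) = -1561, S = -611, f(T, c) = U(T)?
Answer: 19244071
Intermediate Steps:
U(l) = -4 + l
o(P, t) = P + t
f(T, c) = -4 + T
J(Z) = -17 (J(Z) = 1 - 18 = -17)
W(M) = 68*M² (W(M) = -(-68)*M² = 68*M²)
K(o(-43, -1), S) + W(532) = -1561 + 68*532² = -1561 + 68*283024 = -1561 + 19245632 = 19244071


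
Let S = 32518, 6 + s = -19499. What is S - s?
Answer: 52023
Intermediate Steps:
s = -19505 (s = -6 - 19499 = -19505)
S - s = 32518 - 1*(-19505) = 32518 + 19505 = 52023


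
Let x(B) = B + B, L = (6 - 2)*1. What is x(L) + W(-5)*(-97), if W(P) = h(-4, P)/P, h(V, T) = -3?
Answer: -251/5 ≈ -50.200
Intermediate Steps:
W(P) = -3/P
L = 4 (L = 4*1 = 4)
x(B) = 2*B
x(L) + W(-5)*(-97) = 2*4 - 3/(-5)*(-97) = 8 - 3*(-⅕)*(-97) = 8 + (⅗)*(-97) = 8 - 291/5 = -251/5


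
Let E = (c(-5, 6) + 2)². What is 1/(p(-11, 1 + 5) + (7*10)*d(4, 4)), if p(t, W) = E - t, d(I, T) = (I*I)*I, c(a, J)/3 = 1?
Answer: 1/4516 ≈ 0.00022143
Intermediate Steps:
c(a, J) = 3 (c(a, J) = 3*1 = 3)
E = 25 (E = (3 + 2)² = 5² = 25)
d(I, T) = I³ (d(I, T) = I²*I = I³)
p(t, W) = 25 - t
1/(p(-11, 1 + 5) + (7*10)*d(4, 4)) = 1/((25 - 1*(-11)) + (7*10)*4³) = 1/((25 + 11) + 70*64) = 1/(36 + 4480) = 1/4516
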